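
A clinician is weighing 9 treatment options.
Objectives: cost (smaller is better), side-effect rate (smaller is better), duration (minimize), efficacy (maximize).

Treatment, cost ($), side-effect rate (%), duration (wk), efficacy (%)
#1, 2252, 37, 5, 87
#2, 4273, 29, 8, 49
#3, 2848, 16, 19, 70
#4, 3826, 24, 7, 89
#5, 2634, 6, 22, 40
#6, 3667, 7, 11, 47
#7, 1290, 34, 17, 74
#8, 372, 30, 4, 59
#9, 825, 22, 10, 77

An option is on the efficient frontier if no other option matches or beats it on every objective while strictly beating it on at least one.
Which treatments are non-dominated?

#1, #3, #4, #5, #6, #8, #9

#1: not dominated.
#2: dominated by #4 (cost 3826≤4273, side-effect rate 24≤29, duration 7≤8, efficacy 89≥49).
#3: not dominated.
#4: not dominated (best efficacy).
#5: not dominated (best side-effect rate).
#6: not dominated.
#7: dominated by #9 (cost 825≤1290, side-effect rate 22≤34, duration 10≤17, efficacy 77≥74).
#8: not dominated (best cost).
#9: not dominated.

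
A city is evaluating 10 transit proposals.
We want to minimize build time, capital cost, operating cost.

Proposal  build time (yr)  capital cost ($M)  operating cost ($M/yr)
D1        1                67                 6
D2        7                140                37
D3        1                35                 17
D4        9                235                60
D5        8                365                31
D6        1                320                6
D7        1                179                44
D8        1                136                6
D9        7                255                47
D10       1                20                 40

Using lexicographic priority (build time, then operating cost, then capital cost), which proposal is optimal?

First minimize build time: best is 1, kept {D1, D3, D6, D7, D8, D10}.
Then minimize operating cost: best is 6, kept {D1, D6, D8}.
Then minimize capital cost: best is 67, kept {D1}.

D1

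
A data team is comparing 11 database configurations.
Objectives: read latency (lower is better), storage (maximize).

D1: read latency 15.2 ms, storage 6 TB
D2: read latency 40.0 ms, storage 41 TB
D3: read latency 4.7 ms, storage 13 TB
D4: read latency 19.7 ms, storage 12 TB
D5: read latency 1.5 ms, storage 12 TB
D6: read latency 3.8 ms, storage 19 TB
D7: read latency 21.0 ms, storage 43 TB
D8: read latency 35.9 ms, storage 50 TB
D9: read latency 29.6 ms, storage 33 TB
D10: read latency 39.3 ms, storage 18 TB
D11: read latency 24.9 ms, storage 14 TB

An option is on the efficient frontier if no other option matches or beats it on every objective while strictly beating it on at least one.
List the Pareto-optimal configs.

D1: dominated by D3 (read latency 4.7≤15.2, storage 13≥6).
D2: dominated by D7 (read latency 21.0≤40.0, storage 43≥41).
D3: dominated by D6 (read latency 3.8≤4.7, storage 19≥13).
D4: dominated by D3 (read latency 4.7≤19.7, storage 13≥12).
D5: not dominated (best read latency).
D6: not dominated.
D7: not dominated.
D8: not dominated (best storage).
D9: dominated by D7 (read latency 21.0≤29.6, storage 43≥33).
D10: dominated by D6 (read latency 3.8≤39.3, storage 19≥18).
D11: dominated by D6 (read latency 3.8≤24.9, storage 19≥14).

D5, D6, D7, D8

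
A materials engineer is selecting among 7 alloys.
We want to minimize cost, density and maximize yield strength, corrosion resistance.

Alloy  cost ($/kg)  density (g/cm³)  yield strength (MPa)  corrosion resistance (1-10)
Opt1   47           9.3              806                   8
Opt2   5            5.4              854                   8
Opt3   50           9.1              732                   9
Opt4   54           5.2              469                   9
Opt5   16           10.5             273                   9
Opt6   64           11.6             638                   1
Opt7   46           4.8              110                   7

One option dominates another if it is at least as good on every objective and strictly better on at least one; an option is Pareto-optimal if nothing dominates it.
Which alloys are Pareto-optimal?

Opt1: dominated by Opt2 (cost 5≤47, density 5.4≤9.3, yield strength 854≥806, corrosion resistance 8≥8).
Opt2: not dominated (best cost).
Opt3: not dominated.
Opt4: not dominated.
Opt5: not dominated.
Opt6: dominated by Opt1 (cost 47≤64, density 9.3≤11.6, yield strength 806≥638, corrosion resistance 8≥1).
Opt7: not dominated (best density).

Opt2, Opt3, Opt4, Opt5, Opt7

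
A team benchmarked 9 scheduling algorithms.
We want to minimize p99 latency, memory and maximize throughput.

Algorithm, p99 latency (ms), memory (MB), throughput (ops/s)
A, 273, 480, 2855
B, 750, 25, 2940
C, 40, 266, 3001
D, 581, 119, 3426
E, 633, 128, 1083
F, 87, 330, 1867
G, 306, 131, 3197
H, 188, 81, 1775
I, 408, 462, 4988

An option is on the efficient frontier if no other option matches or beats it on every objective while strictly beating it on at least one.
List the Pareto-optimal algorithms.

B, C, D, G, H, I

A: dominated by C (p99 latency 40≤273, memory 266≤480, throughput 3001≥2855).
B: not dominated (best memory).
C: not dominated (best p99 latency).
D: not dominated.
E: dominated by D (p99 latency 581≤633, memory 119≤128, throughput 3426≥1083).
F: dominated by C (p99 latency 40≤87, memory 266≤330, throughput 3001≥1867).
G: not dominated.
H: not dominated.
I: not dominated (best throughput).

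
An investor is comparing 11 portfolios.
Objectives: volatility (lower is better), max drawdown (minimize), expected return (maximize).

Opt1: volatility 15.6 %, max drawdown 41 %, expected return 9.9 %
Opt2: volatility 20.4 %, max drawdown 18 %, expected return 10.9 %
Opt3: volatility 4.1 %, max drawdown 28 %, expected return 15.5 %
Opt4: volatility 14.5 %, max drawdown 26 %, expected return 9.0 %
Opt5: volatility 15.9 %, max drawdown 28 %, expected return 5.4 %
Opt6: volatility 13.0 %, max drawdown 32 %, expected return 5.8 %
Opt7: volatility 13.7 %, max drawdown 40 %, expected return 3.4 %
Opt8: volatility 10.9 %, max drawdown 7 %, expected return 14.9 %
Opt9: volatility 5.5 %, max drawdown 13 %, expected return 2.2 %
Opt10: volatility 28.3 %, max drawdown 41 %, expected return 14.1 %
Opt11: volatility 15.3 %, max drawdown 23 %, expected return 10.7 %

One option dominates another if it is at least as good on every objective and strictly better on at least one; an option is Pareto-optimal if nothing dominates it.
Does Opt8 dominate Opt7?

Yes

Opt8 vs Opt7: volatility 10.9≤13.7, max drawdown 7≤40, expected return 14.9≥3.4 — Opt8 is at least as good on every objective with at least one strict improvement.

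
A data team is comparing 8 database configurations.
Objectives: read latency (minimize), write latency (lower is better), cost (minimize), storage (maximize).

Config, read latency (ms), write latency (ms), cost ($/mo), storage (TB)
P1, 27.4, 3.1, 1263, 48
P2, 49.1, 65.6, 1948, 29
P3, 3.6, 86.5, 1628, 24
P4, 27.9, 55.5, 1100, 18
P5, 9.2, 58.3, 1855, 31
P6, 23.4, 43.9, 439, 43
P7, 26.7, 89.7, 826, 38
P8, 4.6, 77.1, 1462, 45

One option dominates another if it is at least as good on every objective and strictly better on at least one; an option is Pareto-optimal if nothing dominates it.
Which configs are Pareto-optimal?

P1, P3, P5, P6, P8

P1: not dominated (best write latency).
P2: dominated by P1 (read latency 27.4≤49.1, write latency 3.1≤65.6, cost 1263≤1948, storage 48≥29).
P3: not dominated (best read latency).
P4: dominated by P6 (read latency 23.4≤27.9, write latency 43.9≤55.5, cost 439≤1100, storage 43≥18).
P5: not dominated.
P6: not dominated (best cost).
P7: dominated by P6 (read latency 23.4≤26.7, write latency 43.9≤89.7, cost 439≤826, storage 43≥38).
P8: not dominated.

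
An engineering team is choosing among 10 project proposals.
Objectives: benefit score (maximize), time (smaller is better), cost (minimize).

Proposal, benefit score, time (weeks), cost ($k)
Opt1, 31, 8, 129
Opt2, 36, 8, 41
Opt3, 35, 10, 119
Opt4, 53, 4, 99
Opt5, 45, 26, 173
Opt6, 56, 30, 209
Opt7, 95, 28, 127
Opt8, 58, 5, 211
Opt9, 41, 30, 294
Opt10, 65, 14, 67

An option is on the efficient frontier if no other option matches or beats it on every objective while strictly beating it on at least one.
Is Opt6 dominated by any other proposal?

Yes

Opt7 vs Opt6: benefit score 95≥56, time 28≤30, cost 127≤209 — Opt7 is at least as good on every objective and strictly better on at least one, so Opt7 dominates Opt6.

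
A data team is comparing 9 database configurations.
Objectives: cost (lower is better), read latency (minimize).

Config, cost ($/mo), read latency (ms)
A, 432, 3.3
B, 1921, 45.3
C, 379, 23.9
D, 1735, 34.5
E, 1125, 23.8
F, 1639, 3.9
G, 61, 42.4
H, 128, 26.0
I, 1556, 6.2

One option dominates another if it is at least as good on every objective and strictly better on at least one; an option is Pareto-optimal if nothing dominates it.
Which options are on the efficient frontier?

A: not dominated (best read latency).
B: dominated by A (cost 432≤1921, read latency 3.3≤45.3).
C: not dominated.
D: dominated by A (cost 432≤1735, read latency 3.3≤34.5).
E: dominated by A (cost 432≤1125, read latency 3.3≤23.8).
F: dominated by A (cost 432≤1639, read latency 3.3≤3.9).
G: not dominated (best cost).
H: not dominated.
I: dominated by A (cost 432≤1556, read latency 3.3≤6.2).

A, C, G, H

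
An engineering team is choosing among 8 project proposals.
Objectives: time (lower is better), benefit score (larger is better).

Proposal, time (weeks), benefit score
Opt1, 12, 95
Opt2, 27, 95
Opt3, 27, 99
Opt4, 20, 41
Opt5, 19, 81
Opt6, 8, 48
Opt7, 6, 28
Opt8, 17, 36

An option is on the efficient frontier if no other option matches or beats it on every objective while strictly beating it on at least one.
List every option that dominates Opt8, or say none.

Opt1: time 12≤17, benefit score 95≥36 — dominates Opt8.
Opt6: time 8≤17, benefit score 48≥36 — dominates Opt8.
Others (Opt2, Opt3, Opt4, Opt5, Opt7) are each worse than Opt8 on at least one objective.

Opt1, Opt6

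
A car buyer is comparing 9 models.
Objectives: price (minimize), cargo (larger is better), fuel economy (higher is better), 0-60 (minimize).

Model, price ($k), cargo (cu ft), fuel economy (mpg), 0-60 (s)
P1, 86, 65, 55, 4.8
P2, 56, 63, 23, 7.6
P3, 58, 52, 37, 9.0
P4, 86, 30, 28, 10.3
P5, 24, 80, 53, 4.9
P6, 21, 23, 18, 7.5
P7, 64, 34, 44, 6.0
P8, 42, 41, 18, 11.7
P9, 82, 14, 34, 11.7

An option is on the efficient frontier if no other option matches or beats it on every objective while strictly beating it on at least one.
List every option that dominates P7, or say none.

P5: price 24≤64, cargo 80≥34, fuel economy 53≥44, 0-60 4.9≤6.0 — dominates P7.
Others (P1, P2, P3, P4, P6, P8, P9) are each worse than P7 on at least one objective.

P5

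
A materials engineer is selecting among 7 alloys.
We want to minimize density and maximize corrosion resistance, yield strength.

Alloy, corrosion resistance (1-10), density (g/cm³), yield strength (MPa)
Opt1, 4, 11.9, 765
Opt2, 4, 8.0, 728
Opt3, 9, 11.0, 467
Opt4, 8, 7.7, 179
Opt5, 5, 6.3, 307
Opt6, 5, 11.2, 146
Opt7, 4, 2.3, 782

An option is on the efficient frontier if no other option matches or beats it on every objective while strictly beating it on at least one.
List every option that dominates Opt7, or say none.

none

Opt1: worse on density (11.9 vs 2.3).
Opt2: worse on density (8.0 vs 2.3).
Opt3: worse on density (11.0 vs 2.3).
Opt4: worse on density (7.7 vs 2.3).
Opt5: worse on density (6.3 vs 2.3).
Opt6: worse on density (11.2 vs 2.3).
No option dominates Opt7.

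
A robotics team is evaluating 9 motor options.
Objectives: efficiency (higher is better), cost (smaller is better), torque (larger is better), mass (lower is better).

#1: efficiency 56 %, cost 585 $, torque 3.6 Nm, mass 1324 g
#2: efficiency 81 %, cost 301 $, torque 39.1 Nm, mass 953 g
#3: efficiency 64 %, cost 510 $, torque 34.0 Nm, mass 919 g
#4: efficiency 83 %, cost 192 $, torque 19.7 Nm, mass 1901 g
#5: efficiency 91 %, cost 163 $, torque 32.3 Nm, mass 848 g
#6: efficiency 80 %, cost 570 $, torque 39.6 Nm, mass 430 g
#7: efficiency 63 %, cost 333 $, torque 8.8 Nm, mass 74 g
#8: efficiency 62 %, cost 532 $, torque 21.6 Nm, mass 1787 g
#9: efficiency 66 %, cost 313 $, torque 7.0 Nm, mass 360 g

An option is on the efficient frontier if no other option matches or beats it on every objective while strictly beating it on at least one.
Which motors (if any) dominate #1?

#2, #3, #5, #6, #7, #9

#2: efficiency 81≥56, cost 301≤585, torque 39.1≥3.6, mass 953≤1324 — dominates #1.
#3: efficiency 64≥56, cost 510≤585, torque 34.0≥3.6, mass 919≤1324 — dominates #1.
#5: efficiency 91≥56, cost 163≤585, torque 32.3≥3.6, mass 848≤1324 — dominates #1.
#6: efficiency 80≥56, cost 570≤585, torque 39.6≥3.6, mass 430≤1324 — dominates #1.
#7: efficiency 63≥56, cost 333≤585, torque 8.8≥3.6, mass 74≤1324 — dominates #1.
#9: efficiency 66≥56, cost 313≤585, torque 7.0≥3.6, mass 360≤1324 — dominates #1.
Others (#4, #8) are each worse than #1 on at least one objective.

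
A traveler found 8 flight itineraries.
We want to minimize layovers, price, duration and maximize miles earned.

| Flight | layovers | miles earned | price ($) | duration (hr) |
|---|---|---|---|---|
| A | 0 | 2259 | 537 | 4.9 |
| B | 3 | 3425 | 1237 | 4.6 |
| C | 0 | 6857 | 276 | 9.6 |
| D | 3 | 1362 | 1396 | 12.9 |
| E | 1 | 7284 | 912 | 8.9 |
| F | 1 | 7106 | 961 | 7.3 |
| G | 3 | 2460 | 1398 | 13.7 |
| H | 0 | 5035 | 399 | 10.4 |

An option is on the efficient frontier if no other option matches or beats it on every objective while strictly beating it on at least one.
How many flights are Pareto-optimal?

A: not dominated.
B: not dominated (best duration).
C: not dominated (best price).
D: dominated by A (layovers 0≤3, miles earned 2259≥1362, price 537≤1396, duration 4.9≤12.9).
E: not dominated (best miles earned).
F: not dominated.
G: dominated by B (layovers 3≤3, miles earned 3425≥2460, price 1237≤1398, duration 4.6≤13.7).
H: dominated by C (layovers 0≤0, miles earned 6857≥5035, price 276≤399, duration 9.6≤10.4).
Pareto-optimal: A, B, C, E, F → 5.

5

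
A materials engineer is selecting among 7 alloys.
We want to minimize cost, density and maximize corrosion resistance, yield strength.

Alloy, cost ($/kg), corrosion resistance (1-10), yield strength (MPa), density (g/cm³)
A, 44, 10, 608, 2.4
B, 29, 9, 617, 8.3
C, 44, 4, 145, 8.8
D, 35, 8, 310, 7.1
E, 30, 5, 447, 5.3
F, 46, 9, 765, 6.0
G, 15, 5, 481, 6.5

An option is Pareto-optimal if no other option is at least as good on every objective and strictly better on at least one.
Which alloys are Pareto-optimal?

A, B, D, E, F, G

A: not dominated (best corrosion resistance).
B: not dominated.
C: dominated by A (cost 44≤44, corrosion resistance 10≥4, yield strength 608≥145, density 2.4≤8.8).
D: not dominated.
E: not dominated.
F: not dominated (best yield strength).
G: not dominated (best cost).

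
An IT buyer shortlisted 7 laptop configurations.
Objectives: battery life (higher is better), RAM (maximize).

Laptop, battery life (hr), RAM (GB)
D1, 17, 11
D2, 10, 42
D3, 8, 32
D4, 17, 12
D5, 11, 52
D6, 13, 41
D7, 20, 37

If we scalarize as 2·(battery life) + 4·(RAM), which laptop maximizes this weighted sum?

D1: 2·17 + 4·11 = 78
D2: 2·10 + 4·42 = 188
D3: 2·8 + 4·32 = 144
D4: 2·17 + 4·12 = 82
D5: 2·11 + 4·52 = 230
D6: 2·13 + 4·41 = 190
D7: 2·20 + 4·37 = 188
Highest: D5 at 230.

D5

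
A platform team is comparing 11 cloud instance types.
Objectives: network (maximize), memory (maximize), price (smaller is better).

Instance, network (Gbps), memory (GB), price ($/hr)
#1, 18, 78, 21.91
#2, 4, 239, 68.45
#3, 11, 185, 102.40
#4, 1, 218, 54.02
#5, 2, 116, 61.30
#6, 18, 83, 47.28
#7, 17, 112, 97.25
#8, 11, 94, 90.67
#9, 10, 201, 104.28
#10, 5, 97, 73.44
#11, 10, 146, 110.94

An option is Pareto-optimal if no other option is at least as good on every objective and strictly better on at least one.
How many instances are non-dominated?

#1: not dominated (best price).
#2: not dominated (best memory).
#3: not dominated.
#4: not dominated.
#5: not dominated.
#6: not dominated.
#7: not dominated.
#8: not dominated.
#9: not dominated.
#10: not dominated.
#11: dominated by #3 (network 11≥10, memory 185≥146, price 102.40≤110.94).
Pareto-optimal: #1, #2, #3, #4, #5, #6, #7, #8, #9, #10 → 10.

10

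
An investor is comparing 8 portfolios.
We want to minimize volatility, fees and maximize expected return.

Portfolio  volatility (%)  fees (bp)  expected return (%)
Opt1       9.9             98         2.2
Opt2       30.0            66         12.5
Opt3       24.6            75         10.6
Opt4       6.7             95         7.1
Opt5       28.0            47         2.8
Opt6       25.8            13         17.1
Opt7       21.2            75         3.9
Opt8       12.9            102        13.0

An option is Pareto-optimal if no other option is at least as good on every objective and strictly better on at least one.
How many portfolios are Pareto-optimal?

5

Opt1: dominated by Opt4 (volatility 6.7≤9.9, fees 95≤98, expected return 7.1≥2.2).
Opt2: dominated by Opt6 (volatility 25.8≤30.0, fees 13≤66, expected return 17.1≥12.5).
Opt3: not dominated.
Opt4: not dominated (best volatility).
Opt5: dominated by Opt6 (volatility 25.8≤28.0, fees 13≤47, expected return 17.1≥2.8).
Opt6: not dominated (best fees).
Opt7: not dominated.
Opt8: not dominated.
Pareto-optimal: Opt3, Opt4, Opt6, Opt7, Opt8 → 5.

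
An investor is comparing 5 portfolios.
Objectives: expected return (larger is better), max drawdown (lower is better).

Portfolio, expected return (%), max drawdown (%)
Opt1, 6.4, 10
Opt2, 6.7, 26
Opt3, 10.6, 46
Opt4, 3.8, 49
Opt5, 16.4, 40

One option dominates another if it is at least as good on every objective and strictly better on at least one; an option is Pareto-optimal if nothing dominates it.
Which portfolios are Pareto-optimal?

Opt1: not dominated (best max drawdown).
Opt2: not dominated.
Opt3: dominated by Opt5 (expected return 16.4≥10.6, max drawdown 40≤46).
Opt4: dominated by Opt1 (expected return 6.4≥3.8, max drawdown 10≤49).
Opt5: not dominated (best expected return).

Opt1, Opt2, Opt5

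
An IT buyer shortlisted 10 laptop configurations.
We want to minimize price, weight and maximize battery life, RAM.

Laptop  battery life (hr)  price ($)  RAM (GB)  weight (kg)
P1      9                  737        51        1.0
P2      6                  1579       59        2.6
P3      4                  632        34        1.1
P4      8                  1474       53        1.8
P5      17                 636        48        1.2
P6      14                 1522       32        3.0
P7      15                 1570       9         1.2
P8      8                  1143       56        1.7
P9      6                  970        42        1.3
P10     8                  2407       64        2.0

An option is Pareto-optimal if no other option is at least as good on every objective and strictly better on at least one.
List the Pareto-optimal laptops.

P1: not dominated (best weight).
P2: not dominated.
P3: not dominated (best price).
P4: dominated by P8 (battery life 8≥8, price 1143≤1474, RAM 56≥53, weight 1.7≤1.8).
P5: not dominated (best battery life).
P6: dominated by P5 (battery life 17≥14, price 636≤1522, RAM 48≥32, weight 1.2≤3.0).
P7: dominated by P5 (battery life 17≥15, price 636≤1570, RAM 48≥9, weight 1.2≤1.2).
P8: not dominated.
P9: dominated by P1 (battery life 9≥6, price 737≤970, RAM 51≥42, weight 1.0≤1.3).
P10: not dominated (best RAM).

P1, P2, P3, P5, P8, P10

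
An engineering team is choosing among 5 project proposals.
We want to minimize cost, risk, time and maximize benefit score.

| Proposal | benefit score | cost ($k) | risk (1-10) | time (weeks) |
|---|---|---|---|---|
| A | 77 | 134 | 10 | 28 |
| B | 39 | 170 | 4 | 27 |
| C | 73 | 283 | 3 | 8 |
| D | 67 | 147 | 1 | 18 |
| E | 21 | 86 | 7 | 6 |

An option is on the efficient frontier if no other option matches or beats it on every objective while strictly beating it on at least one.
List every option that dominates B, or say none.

D: benefit score 67≥39, cost 147≤170, risk 1≤4, time 18≤27 — dominates B.
Others (A, C, E) are each worse than B on at least one objective.

D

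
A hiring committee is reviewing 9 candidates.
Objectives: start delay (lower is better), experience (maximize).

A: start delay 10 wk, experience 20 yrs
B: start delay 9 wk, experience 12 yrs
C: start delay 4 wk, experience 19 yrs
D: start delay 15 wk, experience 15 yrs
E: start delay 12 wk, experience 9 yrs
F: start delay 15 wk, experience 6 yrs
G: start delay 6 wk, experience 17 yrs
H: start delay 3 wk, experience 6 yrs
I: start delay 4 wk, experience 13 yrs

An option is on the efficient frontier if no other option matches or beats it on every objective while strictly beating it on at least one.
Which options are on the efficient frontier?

A: not dominated (best experience).
B: dominated by C (start delay 4≤9, experience 19≥12).
C: not dominated.
D: dominated by A (start delay 10≤15, experience 20≥15).
E: dominated by A (start delay 10≤12, experience 20≥9).
F: dominated by A (start delay 10≤15, experience 20≥6).
G: dominated by C (start delay 4≤6, experience 19≥17).
H: not dominated (best start delay).
I: dominated by C (start delay 4≤4, experience 19≥13).

A, C, H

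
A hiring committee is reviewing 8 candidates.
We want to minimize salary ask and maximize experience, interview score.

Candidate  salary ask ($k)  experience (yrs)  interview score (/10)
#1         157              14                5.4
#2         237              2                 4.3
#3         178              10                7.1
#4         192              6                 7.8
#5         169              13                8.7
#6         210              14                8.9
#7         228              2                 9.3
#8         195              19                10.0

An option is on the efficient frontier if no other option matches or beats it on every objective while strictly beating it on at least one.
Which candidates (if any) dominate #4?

#5

#5: salary ask 169≤192, experience 13≥6, interview score 8.7≥7.8 — dominates #4.
Others (#1, #2, #3, #6, #7, #8) are each worse than #4 on at least one objective.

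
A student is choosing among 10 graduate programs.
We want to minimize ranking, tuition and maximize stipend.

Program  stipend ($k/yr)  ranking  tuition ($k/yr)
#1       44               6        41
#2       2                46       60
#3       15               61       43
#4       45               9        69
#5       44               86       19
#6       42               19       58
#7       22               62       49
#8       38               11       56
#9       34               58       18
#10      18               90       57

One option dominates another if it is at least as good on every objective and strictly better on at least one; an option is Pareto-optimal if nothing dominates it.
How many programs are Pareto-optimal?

4

#1: not dominated (best ranking).
#2: dominated by #1 (stipend 44≥2, ranking 6≤46, tuition 41≤60).
#3: dominated by #1 (stipend 44≥15, ranking 6≤61, tuition 41≤43).
#4: not dominated (best stipend).
#5: not dominated.
#6: dominated by #1 (stipend 44≥42, ranking 6≤19, tuition 41≤58).
#7: dominated by #1 (stipend 44≥22, ranking 6≤62, tuition 41≤49).
#8: dominated by #1 (stipend 44≥38, ranking 6≤11, tuition 41≤56).
#9: not dominated (best tuition).
#10: dominated by #1 (stipend 44≥18, ranking 6≤90, tuition 41≤57).
Pareto-optimal: #1, #4, #5, #9 → 4.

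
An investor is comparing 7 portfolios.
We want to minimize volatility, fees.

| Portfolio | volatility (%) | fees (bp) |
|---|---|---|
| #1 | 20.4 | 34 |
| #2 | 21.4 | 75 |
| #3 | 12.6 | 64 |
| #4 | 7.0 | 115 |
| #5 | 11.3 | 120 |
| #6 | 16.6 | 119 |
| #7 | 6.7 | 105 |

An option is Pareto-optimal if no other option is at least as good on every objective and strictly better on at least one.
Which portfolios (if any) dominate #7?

#1: worse on volatility (20.4 vs 6.7).
#2: worse on volatility (21.4 vs 6.7).
#3: worse on volatility (12.6 vs 6.7).
#4: worse on volatility (7.0 vs 6.7).
#5: worse on volatility (11.3 vs 6.7).
#6: worse on volatility (16.6 vs 6.7).
No option dominates #7.

none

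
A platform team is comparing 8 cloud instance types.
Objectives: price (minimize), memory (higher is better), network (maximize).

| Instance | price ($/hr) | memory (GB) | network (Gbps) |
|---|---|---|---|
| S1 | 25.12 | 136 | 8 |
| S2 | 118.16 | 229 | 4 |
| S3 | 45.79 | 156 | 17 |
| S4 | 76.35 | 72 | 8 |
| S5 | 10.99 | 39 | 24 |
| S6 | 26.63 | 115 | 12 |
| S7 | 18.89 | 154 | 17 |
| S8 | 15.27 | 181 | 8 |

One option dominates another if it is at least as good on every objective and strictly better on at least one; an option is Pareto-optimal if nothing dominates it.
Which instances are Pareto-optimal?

S1: dominated by S7 (price 18.89≤25.12, memory 154≥136, network 17≥8).
S2: not dominated (best memory).
S3: not dominated.
S4: dominated by S1 (price 25.12≤76.35, memory 136≥72, network 8≥8).
S5: not dominated (best price).
S6: dominated by S7 (price 18.89≤26.63, memory 154≥115, network 17≥12).
S7: not dominated.
S8: not dominated.

S2, S3, S5, S7, S8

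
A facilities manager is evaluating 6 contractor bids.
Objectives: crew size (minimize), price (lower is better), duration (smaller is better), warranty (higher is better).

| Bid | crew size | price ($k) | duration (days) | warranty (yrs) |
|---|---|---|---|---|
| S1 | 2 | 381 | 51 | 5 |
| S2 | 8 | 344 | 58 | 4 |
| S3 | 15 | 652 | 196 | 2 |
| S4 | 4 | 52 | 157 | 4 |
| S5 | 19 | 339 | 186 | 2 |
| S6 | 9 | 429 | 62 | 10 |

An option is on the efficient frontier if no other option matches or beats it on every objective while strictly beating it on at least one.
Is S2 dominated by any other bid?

No

S1: worse on price (381 vs 344).
S3: worse on crew size (15 vs 8).
S4: worse on duration (157 vs 58).
S5: worse on crew size (19 vs 8).
S6: worse on crew size (9 vs 8).
No option is at least as good as S2 on every objective and strictly better on one.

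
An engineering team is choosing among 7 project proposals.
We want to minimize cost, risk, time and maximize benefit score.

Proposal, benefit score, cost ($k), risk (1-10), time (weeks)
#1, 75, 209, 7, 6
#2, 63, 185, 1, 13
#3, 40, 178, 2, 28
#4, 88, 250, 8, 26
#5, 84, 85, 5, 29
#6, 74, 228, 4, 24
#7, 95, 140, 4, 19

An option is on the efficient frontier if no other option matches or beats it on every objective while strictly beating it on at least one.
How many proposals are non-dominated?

#1: not dominated (best time).
#2: not dominated (best risk).
#3: not dominated.
#4: dominated by #7 (benefit score 95≥88, cost 140≤250, risk 4≤8, time 19≤26).
#5: not dominated (best cost).
#6: dominated by #7 (benefit score 95≥74, cost 140≤228, risk 4≤4, time 19≤24).
#7: not dominated (best benefit score).
Pareto-optimal: #1, #2, #3, #5, #7 → 5.

5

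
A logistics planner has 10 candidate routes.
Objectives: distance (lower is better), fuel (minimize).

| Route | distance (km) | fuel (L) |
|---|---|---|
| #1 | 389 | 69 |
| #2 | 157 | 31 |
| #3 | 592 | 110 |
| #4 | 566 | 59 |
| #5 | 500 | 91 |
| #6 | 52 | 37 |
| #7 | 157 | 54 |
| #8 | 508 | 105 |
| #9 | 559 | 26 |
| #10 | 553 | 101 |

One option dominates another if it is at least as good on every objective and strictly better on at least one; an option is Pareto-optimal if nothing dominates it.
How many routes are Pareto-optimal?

3

#1: dominated by #2 (distance 157≤389, fuel 31≤69).
#2: not dominated.
#3: dominated by #1 (distance 389≤592, fuel 69≤110).
#4: dominated by #2 (distance 157≤566, fuel 31≤59).
#5: dominated by #1 (distance 389≤500, fuel 69≤91).
#6: not dominated (best distance).
#7: dominated by #2 (distance 157≤157, fuel 31≤54).
#8: dominated by #1 (distance 389≤508, fuel 69≤105).
#9: not dominated (best fuel).
#10: dominated by #1 (distance 389≤553, fuel 69≤101).
Pareto-optimal: #2, #6, #9 → 3.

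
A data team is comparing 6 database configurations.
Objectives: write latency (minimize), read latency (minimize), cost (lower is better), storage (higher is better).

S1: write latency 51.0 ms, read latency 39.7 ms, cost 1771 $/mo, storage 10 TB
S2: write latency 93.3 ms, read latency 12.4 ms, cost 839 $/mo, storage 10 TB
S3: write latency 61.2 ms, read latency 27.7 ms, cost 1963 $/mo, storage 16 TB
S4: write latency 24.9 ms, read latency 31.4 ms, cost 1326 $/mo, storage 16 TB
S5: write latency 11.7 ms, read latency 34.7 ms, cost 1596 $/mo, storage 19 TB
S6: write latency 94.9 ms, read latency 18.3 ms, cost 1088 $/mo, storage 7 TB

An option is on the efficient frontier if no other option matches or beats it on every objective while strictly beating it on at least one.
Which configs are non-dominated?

S1: dominated by S4 (write latency 24.9≤51.0, read latency 31.4≤39.7, cost 1326≤1771, storage 16≥10).
S2: not dominated (best read latency).
S3: not dominated.
S4: not dominated.
S5: not dominated (best write latency).
S6: dominated by S2 (write latency 93.3≤94.9, read latency 12.4≤18.3, cost 839≤1088, storage 10≥7).

S2, S3, S4, S5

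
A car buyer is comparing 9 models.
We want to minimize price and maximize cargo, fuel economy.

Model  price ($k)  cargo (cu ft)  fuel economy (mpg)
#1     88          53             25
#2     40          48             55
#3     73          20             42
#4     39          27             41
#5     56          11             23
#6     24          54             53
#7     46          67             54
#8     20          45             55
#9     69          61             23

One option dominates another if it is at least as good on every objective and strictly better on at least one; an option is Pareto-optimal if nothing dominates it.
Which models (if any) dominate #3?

#2, #6, #7, #8

#2: price 40≤73, cargo 48≥20, fuel economy 55≥42 — dominates #3.
#6: price 24≤73, cargo 54≥20, fuel economy 53≥42 — dominates #3.
#7: price 46≤73, cargo 67≥20, fuel economy 54≥42 — dominates #3.
#8: price 20≤73, cargo 45≥20, fuel economy 55≥42 — dominates #3.
Others (#1, #4, #5, #9) are each worse than #3 on at least one objective.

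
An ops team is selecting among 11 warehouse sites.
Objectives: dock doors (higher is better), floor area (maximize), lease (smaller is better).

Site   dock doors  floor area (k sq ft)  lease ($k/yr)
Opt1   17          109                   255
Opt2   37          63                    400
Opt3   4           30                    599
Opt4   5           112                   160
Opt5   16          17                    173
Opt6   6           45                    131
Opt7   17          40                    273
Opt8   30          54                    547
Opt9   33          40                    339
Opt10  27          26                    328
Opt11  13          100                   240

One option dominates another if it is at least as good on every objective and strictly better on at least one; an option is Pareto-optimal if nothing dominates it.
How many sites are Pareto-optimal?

Opt1: not dominated.
Opt2: not dominated (best dock doors).
Opt3: dominated by Opt1 (dock doors 17≥4, floor area 109≥30, lease 255≤599).
Opt4: not dominated (best floor area).
Opt5: not dominated.
Opt6: not dominated (best lease).
Opt7: dominated by Opt1 (dock doors 17≥17, floor area 109≥40, lease 255≤273).
Opt8: dominated by Opt2 (dock doors 37≥30, floor area 63≥54, lease 400≤547).
Opt9: not dominated.
Opt10: not dominated.
Opt11: not dominated.
Pareto-optimal: Opt1, Opt2, Opt4, Opt5, Opt6, Opt9, Opt10, Opt11 → 8.

8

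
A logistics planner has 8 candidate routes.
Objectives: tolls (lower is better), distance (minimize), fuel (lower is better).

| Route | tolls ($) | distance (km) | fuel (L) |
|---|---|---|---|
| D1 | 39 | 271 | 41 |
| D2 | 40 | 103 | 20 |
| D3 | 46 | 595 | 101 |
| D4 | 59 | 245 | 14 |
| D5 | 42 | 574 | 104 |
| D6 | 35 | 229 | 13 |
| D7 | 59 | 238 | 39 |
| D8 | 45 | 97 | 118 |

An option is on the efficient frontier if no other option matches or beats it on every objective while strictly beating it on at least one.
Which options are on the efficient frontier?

D2, D6, D8

D1: dominated by D6 (tolls 35≤39, distance 229≤271, fuel 13≤41).
D2: not dominated.
D3: dominated by D1 (tolls 39≤46, distance 271≤595, fuel 41≤101).
D4: dominated by D6 (tolls 35≤59, distance 229≤245, fuel 13≤14).
D5: dominated by D1 (tolls 39≤42, distance 271≤574, fuel 41≤104).
D6: not dominated (best tolls).
D7: dominated by D2 (tolls 40≤59, distance 103≤238, fuel 20≤39).
D8: not dominated (best distance).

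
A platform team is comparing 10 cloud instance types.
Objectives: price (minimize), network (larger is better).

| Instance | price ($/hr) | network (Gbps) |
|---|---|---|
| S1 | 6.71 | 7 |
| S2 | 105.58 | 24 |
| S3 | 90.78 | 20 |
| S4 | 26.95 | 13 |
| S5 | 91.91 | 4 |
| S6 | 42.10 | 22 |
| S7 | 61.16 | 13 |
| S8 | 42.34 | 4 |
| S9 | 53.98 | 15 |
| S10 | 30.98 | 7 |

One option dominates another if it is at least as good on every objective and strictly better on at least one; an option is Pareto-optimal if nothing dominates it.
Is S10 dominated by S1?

Yes

S1 vs S10: price 6.71≤30.98, network 7≥7 — S1 is at least as good on every objective with at least one strict improvement.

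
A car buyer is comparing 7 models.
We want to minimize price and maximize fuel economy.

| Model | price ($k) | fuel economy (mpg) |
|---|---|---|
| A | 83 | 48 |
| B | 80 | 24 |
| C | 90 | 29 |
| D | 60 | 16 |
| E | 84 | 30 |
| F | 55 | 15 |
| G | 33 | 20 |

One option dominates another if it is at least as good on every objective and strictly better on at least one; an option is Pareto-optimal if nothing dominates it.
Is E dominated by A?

A vs E: price 83≤84, fuel economy 48≥30 — A is at least as good on every objective with at least one strict improvement.

Yes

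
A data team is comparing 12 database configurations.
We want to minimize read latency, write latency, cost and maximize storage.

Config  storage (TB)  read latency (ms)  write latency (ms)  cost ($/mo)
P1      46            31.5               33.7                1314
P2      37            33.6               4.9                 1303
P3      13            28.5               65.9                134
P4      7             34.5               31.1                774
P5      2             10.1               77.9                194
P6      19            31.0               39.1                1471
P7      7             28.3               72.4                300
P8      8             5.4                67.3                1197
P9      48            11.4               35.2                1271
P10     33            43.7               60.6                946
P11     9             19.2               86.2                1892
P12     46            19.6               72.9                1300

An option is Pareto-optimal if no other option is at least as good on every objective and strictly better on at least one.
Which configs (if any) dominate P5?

none

P1: worse on read latency (31.5 vs 10.1).
P2: worse on read latency (33.6 vs 10.1).
P3: worse on read latency (28.5 vs 10.1).
P4: worse on read latency (34.5 vs 10.1).
P6: worse on read latency (31.0 vs 10.1).
P7: worse on read latency (28.3 vs 10.1).
P8: worse on cost (1197 vs 194).
P9: worse on read latency (11.4 vs 10.1).
P10: worse on read latency (43.7 vs 10.1).
P11: worse on read latency (19.2 vs 10.1).
P12: worse on read latency (19.6 vs 10.1).
No option dominates P5.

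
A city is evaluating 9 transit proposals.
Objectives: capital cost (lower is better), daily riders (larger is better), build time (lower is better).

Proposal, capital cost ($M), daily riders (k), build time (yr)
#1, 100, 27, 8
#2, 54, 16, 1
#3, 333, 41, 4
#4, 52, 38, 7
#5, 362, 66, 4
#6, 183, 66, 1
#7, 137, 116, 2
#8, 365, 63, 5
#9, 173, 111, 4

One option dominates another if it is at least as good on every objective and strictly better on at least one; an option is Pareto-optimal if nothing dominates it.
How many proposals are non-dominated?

4

#1: dominated by #4 (capital cost 52≤100, daily riders 38≥27, build time 7≤8).
#2: not dominated.
#3: dominated by #6 (capital cost 183≤333, daily riders 66≥41, build time 1≤4).
#4: not dominated (best capital cost).
#5: dominated by #6 (capital cost 183≤362, daily riders 66≥66, build time 1≤4).
#6: not dominated.
#7: not dominated (best daily riders).
#8: dominated by #5 (capital cost 362≤365, daily riders 66≥63, build time 4≤5).
#9: dominated by #7 (capital cost 137≤173, daily riders 116≥111, build time 2≤4).
Pareto-optimal: #2, #4, #6, #7 → 4.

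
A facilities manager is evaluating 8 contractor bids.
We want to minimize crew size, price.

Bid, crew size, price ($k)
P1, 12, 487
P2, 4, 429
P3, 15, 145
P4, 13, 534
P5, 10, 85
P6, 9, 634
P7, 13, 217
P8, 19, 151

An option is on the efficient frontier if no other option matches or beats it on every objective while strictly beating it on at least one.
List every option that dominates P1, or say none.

P2, P5

P2: crew size 4≤12, price 429≤487 — dominates P1.
P5: crew size 10≤12, price 85≤487 — dominates P1.
Others (P3, P4, P6, P7, P8) are each worse than P1 on at least one objective.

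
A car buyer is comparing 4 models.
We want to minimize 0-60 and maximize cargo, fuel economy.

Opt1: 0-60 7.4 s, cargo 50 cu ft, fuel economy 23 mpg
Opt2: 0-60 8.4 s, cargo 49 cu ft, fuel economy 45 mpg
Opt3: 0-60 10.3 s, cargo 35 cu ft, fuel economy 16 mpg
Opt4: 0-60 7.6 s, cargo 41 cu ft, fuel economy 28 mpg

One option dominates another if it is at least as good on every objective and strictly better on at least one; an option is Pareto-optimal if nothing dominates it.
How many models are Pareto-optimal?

Opt1: not dominated (best 0-60).
Opt2: not dominated (best fuel economy).
Opt3: dominated by Opt1 (0-60 7.4≤10.3, cargo 50≥35, fuel economy 23≥16).
Opt4: not dominated.
Pareto-optimal: Opt1, Opt2, Opt4 → 3.

3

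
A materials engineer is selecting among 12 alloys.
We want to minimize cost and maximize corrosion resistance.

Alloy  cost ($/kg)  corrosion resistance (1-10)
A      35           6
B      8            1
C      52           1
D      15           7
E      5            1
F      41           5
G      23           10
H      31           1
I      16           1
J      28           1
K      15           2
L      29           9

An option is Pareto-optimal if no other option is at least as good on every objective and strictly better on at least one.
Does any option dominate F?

A vs F: cost 35≤41, corrosion resistance 6≥5 — A is at least as good on every objective and strictly better on at least one, so A dominates F.

Yes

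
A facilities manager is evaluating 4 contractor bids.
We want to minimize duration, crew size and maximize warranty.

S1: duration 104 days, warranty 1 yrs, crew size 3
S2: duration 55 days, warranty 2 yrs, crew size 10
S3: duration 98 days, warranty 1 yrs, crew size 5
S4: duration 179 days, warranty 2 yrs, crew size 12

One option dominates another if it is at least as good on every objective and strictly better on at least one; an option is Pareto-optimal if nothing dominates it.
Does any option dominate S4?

S2 vs S4: duration 55≤179, warranty 2≥2, crew size 10≤12 — S2 is at least as good on every objective and strictly better on at least one, so S2 dominates S4.

Yes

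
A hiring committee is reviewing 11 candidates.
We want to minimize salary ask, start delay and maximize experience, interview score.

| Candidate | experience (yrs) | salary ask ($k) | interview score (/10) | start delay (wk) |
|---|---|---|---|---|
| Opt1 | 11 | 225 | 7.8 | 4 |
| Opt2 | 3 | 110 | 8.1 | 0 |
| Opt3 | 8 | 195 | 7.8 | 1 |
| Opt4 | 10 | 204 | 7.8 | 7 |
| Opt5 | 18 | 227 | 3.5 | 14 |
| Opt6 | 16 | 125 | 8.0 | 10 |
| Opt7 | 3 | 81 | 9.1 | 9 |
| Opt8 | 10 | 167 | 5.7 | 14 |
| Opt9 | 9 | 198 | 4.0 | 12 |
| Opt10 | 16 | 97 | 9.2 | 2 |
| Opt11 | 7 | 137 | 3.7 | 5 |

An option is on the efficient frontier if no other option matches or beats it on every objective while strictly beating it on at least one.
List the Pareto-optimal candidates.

Opt1: dominated by Opt10 (experience 16≥11, salary ask 97≤225, interview score 9.2≥7.8, start delay 2≤4).
Opt2: not dominated (best start delay).
Opt3: not dominated.
Opt4: dominated by Opt10 (experience 16≥10, salary ask 97≤204, interview score 9.2≥7.8, start delay 2≤7).
Opt5: not dominated (best experience).
Opt6: dominated by Opt10 (experience 16≥16, salary ask 97≤125, interview score 9.2≥8.0, start delay 2≤10).
Opt7: not dominated (best salary ask).
Opt8: dominated by Opt6 (experience 16≥10, salary ask 125≤167, interview score 8.0≥5.7, start delay 10≤14).
Opt9: dominated by Opt6 (experience 16≥9, salary ask 125≤198, interview score 8.0≥4.0, start delay 10≤12).
Opt10: not dominated (best interview score).
Opt11: dominated by Opt10 (experience 16≥7, salary ask 97≤137, interview score 9.2≥3.7, start delay 2≤5).

Opt2, Opt3, Opt5, Opt7, Opt10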